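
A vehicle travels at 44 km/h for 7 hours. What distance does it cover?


Using distance = speed * time
Speed = 44 km/h
Time = 7 hours
Distance = 44 * 7
= 308 km

308


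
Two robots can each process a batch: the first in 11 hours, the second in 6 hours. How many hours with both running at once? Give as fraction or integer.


Rate of A = 1/11 job per hour
Rate of B = 1/6 job per hour
Combined rate = 1/11 + 1/6
Find common denominator: (6 + 11)/(11*6) = 17/66
Combined rate = 17/66 job per hour
Time together = 1 / (17/66) = 66/17 hours

66/17


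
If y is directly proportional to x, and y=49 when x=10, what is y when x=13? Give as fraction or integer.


Direct proportion: y = kx
Find k: k = 49/10 = 49/10
Compute y at x=13: y = 49/10 * 13
y = 637/10

637/10


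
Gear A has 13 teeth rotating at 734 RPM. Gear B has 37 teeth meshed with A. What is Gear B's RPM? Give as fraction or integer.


Gear ratio: teeth_A * RPM_A = teeth_B * RPM_B
13 * 734 = 37 * RPM_B
9542 = 37 * RPM_B
RPM_B = 9542 / 37
RPM_B = 9542/37

9542/37


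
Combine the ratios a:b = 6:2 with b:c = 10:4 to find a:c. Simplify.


Given a:b = 6:2 and b:c = 10:4
Make b consistent. Multiply first ratio by 10: a:b = 60:20
Multiply second ratio by 2: b:c = 20:8
Now b = 20 in both, so a:b:c = 60:20:8
Therefore a:c = 60:8
Simplify by GCD: a:c = 15:2

15:2


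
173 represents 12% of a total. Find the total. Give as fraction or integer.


Given: 173 is 12% of the whole
Set up: 173 = 12/100 * whole
whole = 173 * 100 / 12
whole = 17300 / 12
whole = 4325/3

4325/3


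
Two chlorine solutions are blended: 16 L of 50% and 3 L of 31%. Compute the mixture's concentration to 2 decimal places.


Solute in mixture 1 = 50% of 16 L = 16*50/100 = 8 L
Solute in mixture 2 = 31% of 3 L = 3*31/100 = 93/100 L
Total solute = 8 + 93/100 = 893/100 L
Total volume = 16 + 3 = 19 L
Final concentration = 893/100/19 * 100 = 47.00%

47.00


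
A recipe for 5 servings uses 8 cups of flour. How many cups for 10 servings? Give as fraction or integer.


Original: 8 cups for 5 servings
Target servings = 10
Scaling factor = 10/5
New amount = 8 * 10/5
= 80/5
= 16 cups

16


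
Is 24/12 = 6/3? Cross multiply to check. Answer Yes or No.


Cross multiply to check 24/12 = 6/3
Left cross product: 24 * 3 = 72
Right cross product: 12 * 6 = 72
72 = 72
Equal, so proportions match => Yes

Yes


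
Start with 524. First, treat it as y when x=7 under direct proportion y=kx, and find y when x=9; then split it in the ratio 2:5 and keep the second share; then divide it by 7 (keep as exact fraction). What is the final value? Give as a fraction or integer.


Start with 524.
Step 1: Direct prop: k = (524)/7; new y = k*9 = 524*9/7 = 4716/7
Step 2: Split 2:5, second share = 4716/7 * 5/7 = 23580/49
Step 3: Divide by 7: 23580/49 / 7 = 23580/343
Final result = 23580/343

23580/343


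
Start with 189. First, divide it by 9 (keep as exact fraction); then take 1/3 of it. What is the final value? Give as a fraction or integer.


Start with 189.
Step 1: Divide by 9: 189 / 9 = 21
Step 2: Take 1/3: 21 * 1/3 = 7
Final result = 7

7


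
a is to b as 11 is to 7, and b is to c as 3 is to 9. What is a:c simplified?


Given a:b = 11:7 and b:c = 3:9
Make b consistent. Multiply first ratio by 3: a:b = 33:21
Multiply second ratio by 7: b:c = 21:63
Now b = 21 in both, so a:b:c = 33:21:63
Therefore a:c = 33:63
Simplify by GCD: a:c = 11:21

11:21


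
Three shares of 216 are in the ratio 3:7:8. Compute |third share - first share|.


Total parts = 3 + 7 + 8 = 18
Value per part = 216 / 18 = 12
Shares: 3*12=36, 7*12=84, 8*12=96
Third share = 96, first share = 36
Difference = |96 - 36| = 60

60


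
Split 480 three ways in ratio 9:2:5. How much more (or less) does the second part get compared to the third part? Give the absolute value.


Total parts = 9 + 2 + 5 = 16
Value per part = 480 / 16 = 30
Shares: 9*30=270, 2*30=60, 5*30=150
Second share = 60, third share = 150
Difference = |60 - 150| = 90

90


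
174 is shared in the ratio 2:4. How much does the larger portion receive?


Total parts = 2 + 4 = 6
Value per part = 174 / 6 = 29
First share = 2 * 29 = 58
Second share = 4 * 29 = 116
Larger share = 116

116


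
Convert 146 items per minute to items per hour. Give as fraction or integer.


Converting from per minute to per hour
Rate = 146 items per minute
Multiply by 60: 146 * 60
= 8760 items per hour

8760


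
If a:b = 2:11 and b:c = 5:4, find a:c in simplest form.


Given a:b = 2:11 and b:c = 5:4
Make b consistent. Multiply first ratio by 5: a:b = 10:55
Multiply second ratio by 11: b:c = 55:44
Now b = 55 in both, so a:b:c = 10:55:44
Therefore a:c = 10:44
Simplify by GCD: a:c = 5:22

5:22


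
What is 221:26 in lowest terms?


Find GCD(221, 26)
GCD = 13
Divide both by 13: 221/13 = 17, 26/13 = 2
Simplified ratio = 17:2

17:2


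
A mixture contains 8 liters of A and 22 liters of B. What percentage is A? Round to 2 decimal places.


Volume of A = 8 L
Volume of B = 22 L
Total volume = 8 + 22 = 30 L
Percentage of A = (8/30) * 100
= 26.67%

26.67


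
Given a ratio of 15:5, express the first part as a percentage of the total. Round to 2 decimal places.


Total parts = 15 + 5 = 20
First part fraction = 15/20
Percentage = (15/20) * 100
= 0.75 * 100
= 75.00%

75.00


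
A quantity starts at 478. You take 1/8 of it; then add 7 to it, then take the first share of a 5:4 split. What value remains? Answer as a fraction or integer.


Start with 478.
Step 1: Take 1/8: 478 * 1/8 = 239/4
Step 2: Add 7: 239/4+7=267/4; split 5:4 first = 267/4*5/9 = 445/12
Final result = 445/12

445/12


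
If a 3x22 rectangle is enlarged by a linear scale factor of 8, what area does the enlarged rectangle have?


Original dimensions: 3 x 22
Enlargement factor = 8
New width = 3 * 8 = 24
New height = 22 * 8 = 176
New area = 24 * 176 = 4224

4224


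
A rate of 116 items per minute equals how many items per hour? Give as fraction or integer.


Converting from per minute to per hour
Rate = 116 items per minute
Multiply by 60: 116 * 60
= 6960 items per hour

6960


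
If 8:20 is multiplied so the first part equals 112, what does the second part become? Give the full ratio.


Original ratio: 8:20
First term target: 112
Scale factor = 112 / 8 = 14
Multiply second term: 20 * 14 = 280
Equivalent ratio = 112:280

112:280


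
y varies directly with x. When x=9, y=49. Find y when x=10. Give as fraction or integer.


Direct proportion: y = kx
Find k: k = 49/9 = 49/9
Compute y at x=10: y = 49/9 * 10
y = 490/9

490/9


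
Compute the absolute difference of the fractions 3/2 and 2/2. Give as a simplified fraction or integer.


Simplify: 3/2 = 3/2 and 2/2 = 1
Find common denominator: LCD = 2
Convert: 3/2 and 2/2
Difference = |3 - 2|/2 = 1/2
Simplified = 1/2

1/2


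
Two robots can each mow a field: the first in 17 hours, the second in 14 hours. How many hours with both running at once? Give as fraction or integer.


Rate of A = 1/17 job per hour
Rate of B = 1/14 job per hour
Combined rate = 1/17 + 1/14
Find common denominator: (14 + 17)/(17*14) = 31/238
Combined rate = 31/238 job per hour
Time together = 1 / (31/238) = 238/31 hours

238/31


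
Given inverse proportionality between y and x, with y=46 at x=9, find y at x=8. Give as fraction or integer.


Inverse proportion: y = k/x
Find k: k = 9 * 46 = 414
Compute y at x=8: y = 414/8
y = 207/4

207/4


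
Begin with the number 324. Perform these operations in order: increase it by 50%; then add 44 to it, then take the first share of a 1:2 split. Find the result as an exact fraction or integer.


Start with 324.
Step 1: Increase by 50%: 324 * 150/100 = 486
Step 2: Add 44: 486+44=530; split 1:2 first = 530*1/3 = 530/3
Final result = 530/3

530/3


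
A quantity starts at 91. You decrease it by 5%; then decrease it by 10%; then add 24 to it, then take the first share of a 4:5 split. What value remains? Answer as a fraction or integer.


Start with 91.
Step 1: Decrease by 5%: 91 * 95/100 = 1729/20
Step 2: Decrease by 10%: 1729/20 * 90/100 = 15561/200
Step 3: Add 24: 15561/200+24=20361/200; split 4:5 first = 20361/200*4/9 = 6787/150
Final result = 6787/150

6787/150


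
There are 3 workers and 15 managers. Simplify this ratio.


Find GCD(3, 15)
GCD = 3
Divide both by 3: 3/3 = 1, 15/3 = 5
Simplified ratio = 1:5

1:5


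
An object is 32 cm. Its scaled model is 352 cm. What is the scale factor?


Original length = 32 cm
Scaled length = 352 cm
Scale factor = 352 / 32
= 11

11


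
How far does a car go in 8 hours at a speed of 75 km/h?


Using distance = speed * time
Speed = 75 km/h
Time = 8 hours
Distance = 75 * 8
= 600 km

600


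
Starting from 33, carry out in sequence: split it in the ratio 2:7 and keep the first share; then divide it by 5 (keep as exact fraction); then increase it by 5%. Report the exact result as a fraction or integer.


Start with 33.
Step 1: Split 2:7, first share = 33 * 2/9 = 22/3
Step 2: Divide by 5: 22/3 / 5 = 22/15
Step 3: Increase by 5%: 22/15 * 105/100 = 77/50
Final result = 77/50

77/50


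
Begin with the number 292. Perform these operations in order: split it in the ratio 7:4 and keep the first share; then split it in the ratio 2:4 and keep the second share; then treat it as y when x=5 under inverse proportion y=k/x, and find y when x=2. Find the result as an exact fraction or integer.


Start with 292.
Step 1: Split 7:4, first share = 292 * 7/11 = 2044/11
Step 2: Split 2:4, second share = 2044/11 * 4/6 = 4088/33
Step 3: Inverse prop: k = (4088/33)*5; new y = k/2 = 4088/33*5/2 = 10220/33
Final result = 10220/33

10220/33


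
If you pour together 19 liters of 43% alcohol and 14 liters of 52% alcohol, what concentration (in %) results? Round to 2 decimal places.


Solute in mixture 1 = 43% of 19 L = 19*43/100 = 817/100 L
Solute in mixture 2 = 52% of 14 L = 14*52/100 = 182/25 L
Total solute = 817/100 + 182/25 = 309/20 L
Total volume = 19 + 14 = 33 L
Final concentration = 309/20/33 * 100 = 46.82%

46.82


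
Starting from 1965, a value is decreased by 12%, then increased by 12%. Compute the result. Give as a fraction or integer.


Start: 1965
Step 1: decrease by 12% => multiply by 88/100
  1965 * 88/100 = 8646/5
Step 2: increase by 12% => multiply by 112/100
  8646/5 * 112/100 = 242088/125
Final value = 242088/125

242088/125


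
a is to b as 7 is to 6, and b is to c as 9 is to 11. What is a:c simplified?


Given a:b = 7:6 and b:c = 9:11
Make b consistent. Multiply first ratio by 9: a:b = 63:54
Multiply second ratio by 6: b:c = 54:66
Now b = 54 in both, so a:b:c = 63:54:66
Therefore a:c = 63:66
Simplify by GCD: a:c = 21:22

21:22


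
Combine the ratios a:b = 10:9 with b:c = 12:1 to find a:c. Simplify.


Given a:b = 10:9 and b:c = 12:1
Make b consistent. Multiply first ratio by 12: a:b = 120:108
Multiply second ratio by 9: b:c = 108:9
Now b = 108 in both, so a:b:c = 120:108:9
Therefore a:c = 120:9
Simplify by GCD: a:c = 40:3

40:3


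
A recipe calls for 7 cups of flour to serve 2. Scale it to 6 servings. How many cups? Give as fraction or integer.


Original: 7 cups for 2 servings
Target servings = 6
Scaling factor = 6/2
New amount = 7 * 6/2
= 42/2
= 21 cups

21


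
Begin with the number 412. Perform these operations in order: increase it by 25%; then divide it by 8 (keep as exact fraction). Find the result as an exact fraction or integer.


Start with 412.
Step 1: Increase by 25%: 412 * 125/100 = 515
Step 2: Divide by 8: 515 / 8 = 515/8
Final result = 515/8

515/8


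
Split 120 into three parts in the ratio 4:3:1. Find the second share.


Ratio = 4:3:1
Total parts = 4 + 3 + 1 = 8
Value per part = 120 / 8 = 15
First share = 4 * 15 = 60
Middle share = 3 * 15 = 45
Third share = 1 * 15 = 15

45


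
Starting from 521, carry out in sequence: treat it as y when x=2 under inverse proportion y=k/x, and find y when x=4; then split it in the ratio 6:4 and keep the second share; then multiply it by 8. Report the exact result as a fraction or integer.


Start with 521.
Step 1: Inverse prop: k = (521)*2; new y = k/4 = 521*2/4 = 521/2
Step 2: Split 6:4, second share = 521/2 * 4/10 = 521/5
Step 3: Multiply by 8: 521/5 * 8 = 4168/5
Final result = 4168/5

4168/5


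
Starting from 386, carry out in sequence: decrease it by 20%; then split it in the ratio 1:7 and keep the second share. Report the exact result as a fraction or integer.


Start with 386.
Step 1: Decrease by 20%: 386 * 80/100 = 1544/5
Step 2: Split 1:7, second share = 1544/5 * 7/8 = 1351/5
Final result = 1351/5

1351/5


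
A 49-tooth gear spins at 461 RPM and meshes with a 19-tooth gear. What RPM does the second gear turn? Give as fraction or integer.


Gear ratio: teeth_A * RPM_A = teeth_B * RPM_B
49 * 461 = 19 * RPM_B
22589 = 19 * RPM_B
RPM_B = 22589 / 19
RPM_B = 22589/19

22589/19


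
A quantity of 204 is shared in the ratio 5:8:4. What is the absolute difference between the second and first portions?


Total parts = 5 + 8 + 4 = 17
Value per part = 204 / 17 = 12
Shares: 5*12=60, 8*12=96, 4*12=48
Second share = 96, first share = 60
Difference = |96 - 60| = 36

36


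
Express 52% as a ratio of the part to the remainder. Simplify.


Part = 52%, Remainder = 48%
Ratio = 52:48
GCD(52, 48) = 4
Simplify: 13:12 = 13:12

13:12


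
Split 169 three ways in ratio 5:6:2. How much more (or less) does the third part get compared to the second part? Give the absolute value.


Total parts = 5 + 6 + 2 = 13
Value per part = 169 / 13 = 13
Shares: 5*13=65, 6*13=78, 2*13=26
Third share = 26, second share = 78
Difference = |26 - 78| = 52

52


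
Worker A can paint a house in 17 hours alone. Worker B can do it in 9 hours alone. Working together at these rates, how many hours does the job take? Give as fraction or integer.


Rate of A = 1/17 job per hour
Rate of B = 1/9 job per hour
Combined rate = 1/17 + 1/9
Find common denominator: (9 + 17)/(17*9) = 26/153
Combined rate = 26/153 job per hour
Time together = 1 / (26/153) = 153/26 hours

153/26


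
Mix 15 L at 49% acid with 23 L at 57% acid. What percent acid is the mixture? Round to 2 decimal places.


Solute in mixture 1 = 49% of 15 L = 15*49/100 = 147/20 L
Solute in mixture 2 = 57% of 23 L = 23*57/100 = 1311/100 L
Total solute = 147/20 + 1311/100 = 1023/50 L
Total volume = 15 + 23 = 38 L
Final concentration = 1023/50/38 * 100 = 53.84%

53.84


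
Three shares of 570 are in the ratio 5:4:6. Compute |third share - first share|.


Total parts = 5 + 4 + 6 = 15
Value per part = 570 / 15 = 38
Shares: 5*38=190, 4*38=152, 6*38=228
Third share = 228, first share = 190
Difference = |228 - 190| = 38

38


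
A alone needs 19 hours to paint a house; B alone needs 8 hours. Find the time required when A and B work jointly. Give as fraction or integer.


Rate of A = 1/19 job per hour
Rate of B = 1/8 job per hour
Combined rate = 1/19 + 1/8
Find common denominator: (8 + 19)/(19*8) = 27/152
Combined rate = 27/152 job per hour
Time together = 1 / (27/152) = 152/27 hours

152/27


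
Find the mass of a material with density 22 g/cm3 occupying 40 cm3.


Using mass = density * volume
Density = 22 g/cm3
Volume = 40 cm3
Mass = 22 * 40
= 880 g

880


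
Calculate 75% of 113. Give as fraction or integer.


Compute 75% of 113
Convert percentage: 75% = 75/100
Multiply: 113 * 75/100
= 8475/100
= 339/4

339/4


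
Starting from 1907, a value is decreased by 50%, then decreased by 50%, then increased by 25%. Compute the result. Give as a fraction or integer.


Start: 1907
Step 1: decrease by 50% => multiply by 50/100
  1907 * 50/100 = 1907/2
Step 2: decrease by 50% => multiply by 50/100
  1907/2 * 50/100 = 1907/4
Step 3: increase by 25% => multiply by 125/100
  1907/4 * 125/100 = 9535/16
Final value = 9535/16

9535/16


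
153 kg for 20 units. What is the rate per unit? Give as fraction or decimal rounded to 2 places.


Total kg = 153
Number of units = 20
Unit rate = 153 / 20
= 7.65 kg per unit

7.65


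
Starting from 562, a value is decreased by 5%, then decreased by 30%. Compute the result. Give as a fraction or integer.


Start: 562
Step 1: decrease by 5% => multiply by 95/100
  562 * 95/100 = 5339/10
Step 2: decrease by 30% => multiply by 70/100
  5339/10 * 70/100 = 37373/100
Final value = 37373/100

37373/100


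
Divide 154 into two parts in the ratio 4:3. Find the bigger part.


Total parts = 4 + 3 = 7
Value per part = 154 / 7 = 22
First share = 4 * 22 = 88
Second share = 3 * 22 = 66
Larger share = 88

88


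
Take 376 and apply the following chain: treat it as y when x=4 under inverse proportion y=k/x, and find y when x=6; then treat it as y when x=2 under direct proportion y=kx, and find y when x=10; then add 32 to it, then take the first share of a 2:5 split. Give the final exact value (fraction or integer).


Start with 376.
Step 1: Inverse prop: k = (376)*4; new y = k/6 = 376*4/6 = 752/3
Step 2: Direct prop: k = (752/3)/2; new y = k*10 = 752/3*10/2 = 3760/3
Step 3: Add 32: 3760/3+32=3856/3; split 2:5 first = 3856/3*2/7 = 7712/21
Final result = 7712/21

7712/21


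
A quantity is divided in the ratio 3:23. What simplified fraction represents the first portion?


Total parts = 3 + 23 = 26
First part fraction = 3/26
Simplify: 3/26 = 3/26

3/26


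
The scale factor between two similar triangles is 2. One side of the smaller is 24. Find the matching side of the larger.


Similar triangles have proportional sides
Scale factor = 2
Smaller side = 24
Corresponding larger side = 24 * 2
= 48

48


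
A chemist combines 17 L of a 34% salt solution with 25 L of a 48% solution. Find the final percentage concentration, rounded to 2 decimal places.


Solute in mixture 1 = 34% of 17 L = 17*34/100 = 289/50 L
Solute in mixture 2 = 48% of 25 L = 25*48/100 = 12 L
Total solute = 289/50 + 12 = 889/50 L
Total volume = 17 + 25 = 42 L
Final concentration = 889/50/42 * 100 = 42.33%

42.33


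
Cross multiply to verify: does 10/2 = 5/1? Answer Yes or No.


Cross multiply to check 10/2 = 5/1
Left cross product: 10 * 1 = 10
Right cross product: 2 * 5 = 10
10 = 10
Equal, so proportions match => Yes

Yes


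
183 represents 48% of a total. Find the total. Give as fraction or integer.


Given: 183 is 48% of the whole
Set up: 183 = 48/100 * whole
whole = 183 * 100 / 48
whole = 18300 / 48
whole = 1525/4

1525/4


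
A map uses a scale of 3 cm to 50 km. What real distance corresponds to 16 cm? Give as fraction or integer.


Map scale: 3 cm = 50 km
Measured distance on map = 16 cm
Set up proportion: 16 * 50 / 3
= 800 / 3
= 800/3 km

800/3


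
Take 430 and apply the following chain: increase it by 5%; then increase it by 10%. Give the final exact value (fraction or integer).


Start with 430.
Step 1: Increase by 5%: 430 * 105/100 = 903/2
Step 2: Increase by 10%: 903/2 * 110/100 = 9933/20
Final result = 9933/20

9933/20


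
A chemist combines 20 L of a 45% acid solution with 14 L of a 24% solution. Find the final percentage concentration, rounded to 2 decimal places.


Solute in mixture 1 = 45% of 20 L = 20*45/100 = 9 L
Solute in mixture 2 = 24% of 14 L = 14*24/100 = 84/25 L
Total solute = 9 + 84/25 = 309/25 L
Total volume = 20 + 14 = 34 L
Final concentration = 309/25/34 * 100 = 36.35%

36.35


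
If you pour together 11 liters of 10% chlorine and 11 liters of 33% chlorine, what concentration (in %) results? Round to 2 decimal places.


Solute in mixture 1 = 10% of 11 L = 11*10/100 = 11/10 L
Solute in mixture 2 = 33% of 11 L = 11*33/100 = 363/100 L
Total solute = 11/10 + 363/100 = 473/100 L
Total volume = 11 + 11 = 22 L
Final concentration = 473/100/22 * 100 = 21.50%

21.50


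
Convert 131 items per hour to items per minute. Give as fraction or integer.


Converting from per hour to per minute
Rate = 131 items per hour
Divide by 60: 131/60
= 131/60 items per minute

131/60


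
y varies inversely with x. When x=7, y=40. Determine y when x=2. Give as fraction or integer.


Inverse proportion: y = k/x
Find k: k = 7 * 40 = 280
Compute y at x=2: y = 280/2
y = 140

140


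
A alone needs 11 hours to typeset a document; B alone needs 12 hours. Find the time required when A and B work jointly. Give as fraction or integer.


Rate of A = 1/11 job per hour
Rate of B = 1/12 job per hour
Combined rate = 1/11 + 1/12
Find common denominator: (12 + 11)/(11*12) = 23/132
Combined rate = 23/132 job per hour
Time together = 1 / (23/132) = 132/23 hours

132/23


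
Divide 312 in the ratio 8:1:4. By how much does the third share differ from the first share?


Total parts = 8 + 1 + 4 = 13
Value per part = 312 / 13 = 24
Shares: 8*24=192, 1*24=24, 4*24=96
Third share = 96, first share = 192
Difference = |96 - 192| = 96

96


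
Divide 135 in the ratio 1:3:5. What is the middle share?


Ratio = 1:3:5
Total parts = 1 + 3 + 5 = 9
Value per part = 135 / 9 = 15
First share = 1 * 15 = 15
Middle share = 3 * 15 = 45
Third share = 5 * 15 = 75

45


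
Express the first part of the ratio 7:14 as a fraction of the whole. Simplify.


Total parts = 7 + 14 = 21
First part fraction = 7/21
Simplify: 7/21 = 1/3

1/3


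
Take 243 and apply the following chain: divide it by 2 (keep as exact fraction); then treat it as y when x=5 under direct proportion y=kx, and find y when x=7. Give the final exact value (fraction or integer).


Start with 243.
Step 1: Divide by 2: 243 / 2 = 243/2
Step 2: Direct prop: k = (243/2)/5; new y = k*7 = 243/2*7/5 = 1701/10
Final result = 1701/10

1701/10


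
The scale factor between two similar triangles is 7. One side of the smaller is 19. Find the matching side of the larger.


Similar triangles have proportional sides
Scale factor = 7
Smaller side = 19
Corresponding larger side = 19 * 7
= 133

133


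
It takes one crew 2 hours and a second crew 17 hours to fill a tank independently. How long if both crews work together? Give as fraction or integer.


Rate of A = 1/2 job per hour
Rate of B = 1/17 job per hour
Combined rate = 1/2 + 1/17
Find common denominator: (17 + 2)/(2*17) = 19/34
Combined rate = 19/34 job per hour
Time together = 1 / (19/34) = 34/19 hours

34/19


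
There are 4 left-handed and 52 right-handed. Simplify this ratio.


Find GCD(4, 52)
GCD = 4
Divide both by 4: 4/4 = 1, 52/4 = 13
Simplified ratio = 1:13

1:13


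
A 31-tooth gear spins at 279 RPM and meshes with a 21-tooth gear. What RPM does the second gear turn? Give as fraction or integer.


Gear ratio: teeth_A * RPM_A = teeth_B * RPM_B
31 * 279 = 21 * RPM_B
8649 = 21 * RPM_B
RPM_B = 8649 / 21
RPM_B = 2883/7

2883/7


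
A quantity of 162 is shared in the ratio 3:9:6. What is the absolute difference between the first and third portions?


Total parts = 3 + 9 + 6 = 18
Value per part = 162 / 18 = 9
Shares: 3*9=27, 9*9=81, 6*9=54
First share = 27, third share = 54
Difference = |27 - 54| = 27

27


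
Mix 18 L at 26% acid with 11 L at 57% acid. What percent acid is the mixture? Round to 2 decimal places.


Solute in mixture 1 = 26% of 18 L = 18*26/100 = 117/25 L
Solute in mixture 2 = 57% of 11 L = 11*57/100 = 627/100 L
Total solute = 117/25 + 627/100 = 219/20 L
Total volume = 18 + 11 = 29 L
Final concentration = 219/20/29 * 100 = 37.76%

37.76


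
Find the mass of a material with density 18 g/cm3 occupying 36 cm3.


Using mass = density * volume
Density = 18 g/cm3
Volume = 36 cm3
Mass = 18 * 36
= 648 g

648


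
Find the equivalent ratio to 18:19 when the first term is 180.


Original ratio: 18:19
First term target: 180
Scale factor = 180 / 18 = 10
Multiply second term: 19 * 10 = 190
Equivalent ratio = 180:190

180:190


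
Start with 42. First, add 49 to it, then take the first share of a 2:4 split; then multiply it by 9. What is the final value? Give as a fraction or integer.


Start with 42.
Step 1: Add 49: 42+49=91; split 2:4 first = 91*2/6 = 91/3
Step 2: Multiply by 9: 91/3 * 9 = 273
Final result = 273

273


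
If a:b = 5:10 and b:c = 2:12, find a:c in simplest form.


Given a:b = 5:10 and b:c = 2:12
Make b consistent. Multiply first ratio by 2: a:b = 10:20
Multiply second ratio by 10: b:c = 20:120
Now b = 20 in both, so a:b:c = 10:20:120
Therefore a:c = 10:120
Simplify by GCD: a:c = 1:12

1:12


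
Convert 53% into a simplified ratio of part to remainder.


Part = 53%, Remainder = 47%
Ratio = 53:47
GCD(53, 47) = 1
Simplify: 53:47 = 53:47

53:47


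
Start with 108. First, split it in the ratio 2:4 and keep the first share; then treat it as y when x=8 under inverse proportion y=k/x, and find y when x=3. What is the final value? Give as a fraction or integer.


Start with 108.
Step 1: Split 2:4, first share = 108 * 2/6 = 36
Step 2: Inverse prop: k = (36)*8; new y = k/3 = 36*8/3 = 96
Final result = 96

96


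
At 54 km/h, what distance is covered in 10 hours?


Using distance = speed * time
Speed = 54 km/h
Time = 10 hours
Distance = 54 * 10
= 540 km

540


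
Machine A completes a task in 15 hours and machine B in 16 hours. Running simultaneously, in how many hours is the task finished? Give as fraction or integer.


Rate of A = 1/15 job per hour
Rate of B = 1/16 job per hour
Combined rate = 1/15 + 1/16
Find common denominator: (16 + 15)/(15*16) = 31/240
Combined rate = 31/240 job per hour
Time together = 1 / (31/240) = 240/31 hours

240/31


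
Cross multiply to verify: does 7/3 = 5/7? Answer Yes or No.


Cross multiply to check 7/3 = 5/7
Left cross product: 7 * 7 = 49
Right cross product: 3 * 5 = 15
49 != 15
Not equal, so proportions differ => No

No


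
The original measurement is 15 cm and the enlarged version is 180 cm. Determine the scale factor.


Original length = 15 cm
Scaled length = 180 cm
Scale factor = 180 / 15
= 12

12


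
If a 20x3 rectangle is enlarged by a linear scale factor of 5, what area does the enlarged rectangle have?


Original dimensions: 20 x 3
Enlargement factor = 5
New width = 20 * 5 = 100
New height = 3 * 5 = 15
New area = 100 * 15 = 1500

1500


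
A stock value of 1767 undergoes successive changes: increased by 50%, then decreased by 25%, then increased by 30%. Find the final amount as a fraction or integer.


Start: 1767
Step 1: increase by 50% => multiply by 150/100
  1767 * 150/100 = 5301/2
Step 2: decrease by 25% => multiply by 75/100
  5301/2 * 75/100 = 15903/8
Step 3: increase by 30% => multiply by 130/100
  15903/8 * 130/100 = 206739/80
Final value = 206739/80

206739/80


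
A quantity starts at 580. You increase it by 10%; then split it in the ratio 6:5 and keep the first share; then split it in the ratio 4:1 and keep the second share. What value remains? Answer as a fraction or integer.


Start with 580.
Step 1: Increase by 10%: 580 * 110/100 = 638
Step 2: Split 6:5, first share = 638 * 6/11 = 348
Step 3: Split 4:1, second share = 348 * 1/5 = 348/5
Final result = 348/5

348/5


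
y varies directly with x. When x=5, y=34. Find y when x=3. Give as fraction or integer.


Direct proportion: y = kx
Find k: k = 34/5 = 34/5
Compute y at x=3: y = 34/5 * 3
y = 102/5

102/5


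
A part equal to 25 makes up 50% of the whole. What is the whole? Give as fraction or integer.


Given: 25 is 50% of the whole
Set up: 25 = 50/100 * whole
whole = 25 * 100 / 50
whole = 2500 / 50
whole = 50

50


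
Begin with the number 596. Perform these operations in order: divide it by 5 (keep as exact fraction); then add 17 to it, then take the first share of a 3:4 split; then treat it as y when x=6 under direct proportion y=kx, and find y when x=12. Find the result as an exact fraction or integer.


Start with 596.
Step 1: Divide by 5: 596 / 5 = 596/5
Step 2: Add 17: 596/5+17=681/5; split 3:4 first = 681/5*3/7 = 2043/35
Step 3: Direct prop: k = (2043/35)/6; new y = k*12 = 2043/35*12/6 = 4086/35
Final result = 4086/35

4086/35


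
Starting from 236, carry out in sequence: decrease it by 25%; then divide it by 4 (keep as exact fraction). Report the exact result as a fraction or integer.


Start with 236.
Step 1: Decrease by 25%: 236 * 75/100 = 177
Step 2: Divide by 4: 177 / 4 = 177/4
Final result = 177/4

177/4


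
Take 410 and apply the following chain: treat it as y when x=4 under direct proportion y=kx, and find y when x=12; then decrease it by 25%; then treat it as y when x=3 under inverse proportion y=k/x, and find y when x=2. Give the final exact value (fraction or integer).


Start with 410.
Step 1: Direct prop: k = (410)/4; new y = k*12 = 410*12/4 = 1230
Step 2: Decrease by 25%: 1230 * 75/100 = 1845/2
Step 3: Inverse prop: k = (1845/2)*3; new y = k/2 = 1845/2*3/2 = 5535/4
Final result = 5535/4

5535/4


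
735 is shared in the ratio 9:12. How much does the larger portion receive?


Total parts = 9 + 12 = 21
Value per part = 735 / 21 = 35
First share = 9 * 35 = 315
Second share = 12 * 35 = 420
Larger share = 420

420


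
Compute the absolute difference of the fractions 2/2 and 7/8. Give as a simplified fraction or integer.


Simplify: 2/2 = 1 and 7/8 = 7/8
Find common denominator: LCD = 8
Convert: 8/8 and 7/8
Difference = |8 - 7|/8 = 1/8
Simplified = 1/8

1/8


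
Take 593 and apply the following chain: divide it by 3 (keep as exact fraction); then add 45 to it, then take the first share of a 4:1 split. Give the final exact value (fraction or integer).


Start with 593.
Step 1: Divide by 3: 593 / 3 = 593/3
Step 2: Add 45: 593/3+45=728/3; split 4:1 first = 728/3*4/5 = 2912/15
Final result = 2912/15

2912/15


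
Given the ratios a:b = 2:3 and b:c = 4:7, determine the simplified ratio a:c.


Given a:b = 2:3 and b:c = 4:7
Make b consistent. Multiply first ratio by 4: a:b = 8:12
Multiply second ratio by 3: b:c = 12:21
Now b = 12 in both, so a:b:c = 8:12:21
Therefore a:c = 8:21
Simplify by GCD: a:c = 8:21

8:21


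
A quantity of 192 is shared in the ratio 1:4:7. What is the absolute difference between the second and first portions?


Total parts = 1 + 4 + 7 = 12
Value per part = 192 / 12 = 16
Shares: 1*16=16, 4*16=64, 7*16=112
Second share = 64, first share = 16
Difference = |64 - 16| = 48

48


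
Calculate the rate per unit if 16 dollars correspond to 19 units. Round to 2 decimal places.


Total dollars = 16
Number of units = 19
Unit rate = 16 / 19
= 0.84 dollars per unit

0.84


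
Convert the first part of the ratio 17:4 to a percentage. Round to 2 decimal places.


Total parts = 17 + 4 = 21
First part fraction = 17/21
Percentage = (17/21) * 100
= 0.809524 * 100
= 80.95%

80.95


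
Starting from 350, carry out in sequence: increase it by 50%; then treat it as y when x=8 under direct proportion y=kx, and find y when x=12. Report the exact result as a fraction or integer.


Start with 350.
Step 1: Increase by 50%: 350 * 150/100 = 525
Step 2: Direct prop: k = (525)/8; new y = k*12 = 525*12/8 = 1575/2
Final result = 1575/2

1575/2


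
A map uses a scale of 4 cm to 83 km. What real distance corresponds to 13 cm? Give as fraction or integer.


Map scale: 4 cm = 83 km
Measured distance on map = 13 cm
Set up proportion: 13 * 83 / 4
= 1079 / 4
= 1079/4 km

1079/4


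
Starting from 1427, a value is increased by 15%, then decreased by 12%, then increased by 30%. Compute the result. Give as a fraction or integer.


Start: 1427
Step 1: increase by 15% => multiply by 115/100
  1427 * 115/100 = 32821/20
Step 2: decrease by 12% => multiply by 88/100
  32821/20 * 88/100 = 361031/250
Step 3: increase by 30% => multiply by 130/100
  361031/250 * 130/100 = 4693403/2500
Final value = 4693403/2500

4693403/2500


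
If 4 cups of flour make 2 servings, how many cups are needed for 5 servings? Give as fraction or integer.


Original: 4 cups for 2 servings
Target servings = 5
Scaling factor = 5/2
New amount = 4 * 5/2
= 20/2
= 10 cups

10


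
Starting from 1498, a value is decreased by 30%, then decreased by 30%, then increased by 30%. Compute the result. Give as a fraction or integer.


Start: 1498
Step 1: decrease by 30% => multiply by 70/100
  1498 * 70/100 = 5243/5
Step 2: decrease by 30% => multiply by 70/100
  5243/5 * 70/100 = 36701/50
Step 3: increase by 30% => multiply by 130/100
  36701/50 * 130/100 = 477113/500
Final value = 477113/500

477113/500


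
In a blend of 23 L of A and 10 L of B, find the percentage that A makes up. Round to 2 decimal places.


Volume of A = 23 L
Volume of B = 10 L
Total volume = 23 + 10 = 33 L
Percentage of A = (23/33) * 100
= 69.70%

69.70


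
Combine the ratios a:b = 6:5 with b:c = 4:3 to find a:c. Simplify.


Given a:b = 6:5 and b:c = 4:3
Make b consistent. Multiply first ratio by 4: a:b = 24:20
Multiply second ratio by 5: b:c = 20:15
Now b = 20 in both, so a:b:c = 24:20:15
Therefore a:c = 24:15
Simplify by GCD: a:c = 8:5

8:5


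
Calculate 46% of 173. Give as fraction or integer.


Compute 46% of 173
Convert percentage: 46% = 46/100
Multiply: 173 * 46/100
= 7958/100
= 3979/50

3979/50


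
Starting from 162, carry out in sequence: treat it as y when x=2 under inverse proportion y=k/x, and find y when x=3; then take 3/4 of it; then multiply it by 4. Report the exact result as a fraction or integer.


Start with 162.
Step 1: Inverse prop: k = (162)*2; new y = k/3 = 162*2/3 = 108
Step 2: Take 3/4: 108 * 3/4 = 81
Step 3: Multiply by 4: 81 * 4 = 324
Final result = 324

324


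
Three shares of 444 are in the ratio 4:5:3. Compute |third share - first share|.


Total parts = 4 + 5 + 3 = 12
Value per part = 444 / 12 = 37
Shares: 4*37=148, 5*37=185, 3*37=111
Third share = 111, first share = 148
Difference = |111 - 148| = 37

37


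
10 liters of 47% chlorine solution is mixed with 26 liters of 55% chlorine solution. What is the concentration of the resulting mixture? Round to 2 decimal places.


Solute in mixture 1 = 47% of 10 L = 10*47/100 = 47/10 L
Solute in mixture 2 = 55% of 26 L = 26*55/100 = 143/10 L
Total solute = 47/10 + 143/10 = 19 L
Total volume = 10 + 26 = 36 L
Final concentration = 19/36 * 100 = 52.78%

52.78


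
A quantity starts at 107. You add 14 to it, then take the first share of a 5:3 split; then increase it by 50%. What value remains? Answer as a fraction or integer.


Start with 107.
Step 1: Add 14: 107+14=121; split 5:3 first = 121*5/8 = 605/8
Step 2: Increase by 50%: 605/8 * 150/100 = 1815/16
Final result = 1815/16

1815/16


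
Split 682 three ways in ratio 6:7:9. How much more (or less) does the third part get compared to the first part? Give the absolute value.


Total parts = 6 + 7 + 9 = 22
Value per part = 682 / 22 = 31
Shares: 6*31=186, 7*31=217, 9*31=279
Third share = 279, first share = 186
Difference = |279 - 186| = 93

93


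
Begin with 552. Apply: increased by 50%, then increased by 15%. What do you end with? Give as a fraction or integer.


Start: 552
Step 1: increase by 50% => multiply by 150/100
  552 * 150/100 = 828
Step 2: increase by 15% => multiply by 115/100
  828 * 115/100 = 4761/5
Final value = 4761/5

4761/5


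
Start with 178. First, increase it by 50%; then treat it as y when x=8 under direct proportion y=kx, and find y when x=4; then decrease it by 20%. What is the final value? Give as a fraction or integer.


Start with 178.
Step 1: Increase by 50%: 178 * 150/100 = 267
Step 2: Direct prop: k = (267)/8; new y = k*4 = 267*4/8 = 267/2
Step 3: Decrease by 20%: 267/2 * 80/100 = 534/5
Final result = 534/5

534/5


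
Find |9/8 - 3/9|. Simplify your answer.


Simplify: 9/8 = 9/8 and 3/9 = 1/3
Find common denominator: LCD = 24
Convert: 27/24 and 8/24
Difference = |27 - 8|/24 = 19/24
Simplified = 19/24

19/24


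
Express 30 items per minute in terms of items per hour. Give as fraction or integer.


Converting from per minute to per hour
Rate = 30 items per minute
Multiply by 60: 30 * 60
= 1800 items per hour

1800


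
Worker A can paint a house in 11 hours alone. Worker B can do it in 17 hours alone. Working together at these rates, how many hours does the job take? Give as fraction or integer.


Rate of A = 1/11 job per hour
Rate of B = 1/17 job per hour
Combined rate = 1/11 + 1/17
Find common denominator: (17 + 11)/(11*17) = 28/187
Combined rate = 28/187 job per hour
Time together = 1 / (28/187) = 187/28 hours

187/28


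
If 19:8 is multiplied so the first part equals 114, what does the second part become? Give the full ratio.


Original ratio: 19:8
First term target: 114
Scale factor = 114 / 19 = 6
Multiply second term: 8 * 6 = 48
Equivalent ratio = 114:48

114:48


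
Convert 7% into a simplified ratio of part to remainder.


Part = 7%, Remainder = 93%
Ratio = 7:93
GCD(7, 93) = 1
Simplify: 7:93 = 7:93

7:93


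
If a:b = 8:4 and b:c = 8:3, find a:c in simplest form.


Given a:b = 8:4 and b:c = 8:3
Make b consistent. Multiply first ratio by 8: a:b = 64:32
Multiply second ratio by 4: b:c = 32:12
Now b = 32 in both, so a:b:c = 64:32:12
Therefore a:c = 64:12
Simplify by GCD: a:c = 16:3

16:3


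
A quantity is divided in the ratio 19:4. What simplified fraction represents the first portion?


Total parts = 19 + 4 = 23
First part fraction = 19/23
Simplify: 19/23 = 19/23

19/23


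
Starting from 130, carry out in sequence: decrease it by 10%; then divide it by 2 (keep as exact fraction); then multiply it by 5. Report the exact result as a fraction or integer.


Start with 130.
Step 1: Decrease by 10%: 130 * 90/100 = 117
Step 2: Divide by 2: 117 / 2 = 117/2
Step 3: Multiply by 5: 117/2 * 5 = 585/2
Final result = 585/2

585/2


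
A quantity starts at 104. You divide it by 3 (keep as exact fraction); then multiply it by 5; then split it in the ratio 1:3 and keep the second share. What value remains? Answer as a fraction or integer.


Start with 104.
Step 1: Divide by 3: 104 / 3 = 104/3
Step 2: Multiply by 5: 104/3 * 5 = 520/3
Step 3: Split 1:3, second share = 520/3 * 3/4 = 130
Final result = 130

130


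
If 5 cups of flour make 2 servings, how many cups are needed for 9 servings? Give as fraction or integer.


Original: 5 cups for 2 servings
Target servings = 9
Scaling factor = 9/2
New amount = 5 * 9/2
= 45/2
= 45/2 cups

45/2


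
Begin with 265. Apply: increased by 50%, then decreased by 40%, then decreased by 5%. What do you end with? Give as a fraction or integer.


Start: 265
Step 1: increase by 50% => multiply by 150/100
  265 * 150/100 = 795/2
Step 2: decrease by 40% => multiply by 60/100
  795/2 * 60/100 = 477/2
Step 3: decrease by 5% => multiply by 95/100
  477/2 * 95/100 = 9063/40
Final value = 9063/40

9063/40


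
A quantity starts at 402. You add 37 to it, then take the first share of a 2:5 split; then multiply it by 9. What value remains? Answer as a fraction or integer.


Start with 402.
Step 1: Add 37: 402+37=439; split 2:5 first = 439*2/7 = 878/7
Step 2: Multiply by 9: 878/7 * 9 = 7902/7
Final result = 7902/7

7902/7


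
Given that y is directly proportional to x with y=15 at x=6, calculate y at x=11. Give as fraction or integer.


Direct proportion: y = kx
Find k: k = 15/6 = 5/2
Compute y at x=11: y = 5/2 * 11
y = 55/2

55/2


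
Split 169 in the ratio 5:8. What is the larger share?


Total parts = 5 + 8 = 13
Value per part = 169 / 13 = 13
First share = 5 * 13 = 65
Second share = 8 * 13 = 104
Larger share = 104

104


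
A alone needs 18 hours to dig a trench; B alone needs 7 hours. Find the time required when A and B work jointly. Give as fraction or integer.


Rate of A = 1/18 job per hour
Rate of B = 1/7 job per hour
Combined rate = 1/18 + 1/7
Find common denominator: (7 + 18)/(18*7) = 25/126
Combined rate = 25/126 job per hour
Time together = 1 / (25/126) = 126/25 hours

126/25


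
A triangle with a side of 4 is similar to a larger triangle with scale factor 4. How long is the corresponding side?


Similar triangles have proportional sides
Scale factor = 4
Smaller side = 4
Corresponding larger side = 4 * 4
= 16

16


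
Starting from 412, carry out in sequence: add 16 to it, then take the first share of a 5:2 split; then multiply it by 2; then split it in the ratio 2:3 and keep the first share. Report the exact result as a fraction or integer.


Start with 412.
Step 1: Add 16: 412+16=428; split 5:2 first = 428*5/7 = 2140/7
Step 2: Multiply by 2: 2140/7 * 2 = 4280/7
Step 3: Split 2:3, first share = 4280/7 * 2/5 = 1712/7
Final result = 1712/7

1712/7
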